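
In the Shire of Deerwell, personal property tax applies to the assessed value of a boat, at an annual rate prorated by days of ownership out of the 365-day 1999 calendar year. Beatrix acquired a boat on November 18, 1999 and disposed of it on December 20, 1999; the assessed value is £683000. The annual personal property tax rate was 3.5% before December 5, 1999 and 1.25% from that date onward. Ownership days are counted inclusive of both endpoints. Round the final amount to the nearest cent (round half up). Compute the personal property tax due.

£1487.63

November 18 – December 4, 1999: 17 days at 3.5% → £683000 × 3.5% × 17/365 = £1113.3836
December 5 – December 20, 1999: 16 days at 1.25% → £683000 × 1.25% × 16/365 = £374.2466
Total = £1487.6301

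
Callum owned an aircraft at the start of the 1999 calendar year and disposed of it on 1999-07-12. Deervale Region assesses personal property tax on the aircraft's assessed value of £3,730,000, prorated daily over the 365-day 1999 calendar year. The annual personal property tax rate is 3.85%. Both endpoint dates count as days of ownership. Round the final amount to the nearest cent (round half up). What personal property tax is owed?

£75,933.60

Days held (1999-01-01 to 1999-07-12): 193 out of 365
Tax = £3,730,000 × 3.85% × 193/365 = £75,933.6027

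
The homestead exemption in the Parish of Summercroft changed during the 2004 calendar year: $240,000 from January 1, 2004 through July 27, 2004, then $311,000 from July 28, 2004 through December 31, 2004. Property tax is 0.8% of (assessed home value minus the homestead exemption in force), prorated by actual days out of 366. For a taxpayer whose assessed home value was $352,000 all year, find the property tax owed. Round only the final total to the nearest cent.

$652.35

January 1 – July 27, 2004: 209 days, exemption $240,000 → ($352,000 − $240,000) × 0.8% × 209/366 = $511.6503
July 28 – December 31, 2004: 157 days, exemption $311,000 → ($352,000 − $311,000) × 0.8% × 157/366 = $140.6995
Total = $652.3497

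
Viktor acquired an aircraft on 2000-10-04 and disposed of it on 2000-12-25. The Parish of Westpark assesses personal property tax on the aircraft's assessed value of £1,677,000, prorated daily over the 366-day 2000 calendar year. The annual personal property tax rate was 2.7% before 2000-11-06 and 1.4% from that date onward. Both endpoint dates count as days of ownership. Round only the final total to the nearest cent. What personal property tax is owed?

2000-10-04 to 2000-11-05: 33 days at 2.7% → £1,677,000 × 2.7% × 33/366 = £4,082.5328
2000-11-06 to 2000-12-25: 50 days at 1.4% → £1,677,000 × 1.4% × 50/366 = £3,207.3770
Total = £7,289.9098

£7,289.91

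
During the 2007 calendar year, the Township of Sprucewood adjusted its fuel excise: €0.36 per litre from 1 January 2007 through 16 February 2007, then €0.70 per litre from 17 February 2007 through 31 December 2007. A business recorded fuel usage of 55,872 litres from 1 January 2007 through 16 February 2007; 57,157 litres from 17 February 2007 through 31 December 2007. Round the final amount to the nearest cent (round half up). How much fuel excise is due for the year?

€60,123.82

1 January – 16 February 2007: 55,872 litres at €0.36/litre → €20,113.92
17 February – 31 December 2007: 57,157 litres at €0.70/litre → €40,009.90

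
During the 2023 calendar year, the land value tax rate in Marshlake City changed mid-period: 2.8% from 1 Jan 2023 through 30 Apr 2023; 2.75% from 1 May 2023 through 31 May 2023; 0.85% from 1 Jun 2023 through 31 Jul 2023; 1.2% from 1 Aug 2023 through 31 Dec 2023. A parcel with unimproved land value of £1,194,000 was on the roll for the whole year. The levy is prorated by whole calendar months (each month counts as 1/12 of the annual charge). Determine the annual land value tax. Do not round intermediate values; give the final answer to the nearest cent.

£21,541.75

1 Jan – 30 Apr 2023: 4 months at 2.8% → £1,194,000 × 2.8% × 4/12 = £11,144.0000
1 May – 31 May 2023: 1 month at 2.75% → £1,194,000 × 2.75% × 1/12 = £2,736.2500
1 Jun – 31 Jul 2023: 2 months at 0.85% → £1,194,000 × 0.85% × 2/12 = £1,691.5000
1 Aug – 31 Dec 2023: 5 months at 1.2% → £1,194,000 × 1.2% × 5/12 = £5,970.0000
Total = £21,541.7500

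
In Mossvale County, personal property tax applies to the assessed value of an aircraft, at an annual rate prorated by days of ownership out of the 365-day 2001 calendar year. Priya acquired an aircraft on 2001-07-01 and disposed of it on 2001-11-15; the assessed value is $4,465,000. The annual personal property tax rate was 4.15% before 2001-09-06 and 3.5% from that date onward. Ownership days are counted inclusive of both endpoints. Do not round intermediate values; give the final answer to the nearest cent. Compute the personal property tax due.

$64,412.21

2001-07-01 to 2001-09-05: 67 days at 4.15% → $4,465,000 × 4.15% × 67/365 = $34,013.5137
2001-09-06 to 2001-11-15: 71 days at 3.5% → $4,465,000 × 3.5% × 71/365 = $30,398.6986
Total = $64,412.2123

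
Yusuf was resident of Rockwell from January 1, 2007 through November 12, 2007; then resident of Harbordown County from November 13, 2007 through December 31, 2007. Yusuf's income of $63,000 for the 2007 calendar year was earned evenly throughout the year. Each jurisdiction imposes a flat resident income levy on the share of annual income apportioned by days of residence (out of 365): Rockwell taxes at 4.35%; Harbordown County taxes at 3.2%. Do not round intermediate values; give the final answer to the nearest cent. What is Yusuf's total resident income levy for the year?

$2,643.24

Rockwell, January 1 – November 12, 2007: 316 days → $63,000 × 4.35% × 316/365 = $2,372.5973
Harbordown County, November 13 – December 31, 2007: 49 days → $63,000 × 3.2% × 49/365 = $270.6411
Total = $2,643.2384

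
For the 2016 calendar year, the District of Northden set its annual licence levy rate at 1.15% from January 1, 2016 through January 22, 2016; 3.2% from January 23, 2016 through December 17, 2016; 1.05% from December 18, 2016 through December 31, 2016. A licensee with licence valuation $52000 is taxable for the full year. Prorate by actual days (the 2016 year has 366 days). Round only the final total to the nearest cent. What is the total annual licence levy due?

$1557.16

January 1 – January 22, 2016: 22 days at 1.15% → $52000 × 1.15% × 22/366 = $35.9454
January 23 – December 17, 2016: 330 days at 3.2% → $52000 × 3.2% × 330/366 = $1500.3279
December 18 – December 31, 2016: 14 days at 1.05% → $52000 × 1.05% × 14/366 = $20.8852
Total = $1557.1585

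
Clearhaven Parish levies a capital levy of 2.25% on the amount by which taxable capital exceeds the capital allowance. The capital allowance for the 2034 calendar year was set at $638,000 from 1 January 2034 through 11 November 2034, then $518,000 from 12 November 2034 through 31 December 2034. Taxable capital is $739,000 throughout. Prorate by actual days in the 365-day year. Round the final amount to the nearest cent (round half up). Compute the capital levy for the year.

$2,642.36

1 January – 11 November 2034: 315 days, exemption $638,000 → ($739,000 − $638,000) × 2.25% × 315/365 = $1,961.1986
12 November – 31 December 2034: 50 days, exemption $518,000 → ($739,000 − $518,000) × 2.25% × 50/365 = $681.1644
Total = $2,642.3630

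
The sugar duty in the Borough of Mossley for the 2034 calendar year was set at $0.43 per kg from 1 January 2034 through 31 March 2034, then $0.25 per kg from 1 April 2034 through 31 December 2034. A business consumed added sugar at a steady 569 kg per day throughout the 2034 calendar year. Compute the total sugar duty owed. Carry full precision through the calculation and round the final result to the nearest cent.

1 January – 31 March 2034: 90 days × 569 kg/day = 51,210 kg at $0.43/kg → $22,020.30
1 April – 31 December 2034: 275 days × 569 kg/day = 156,475 kg at $0.25/kg → $39,118.75

$61,139.05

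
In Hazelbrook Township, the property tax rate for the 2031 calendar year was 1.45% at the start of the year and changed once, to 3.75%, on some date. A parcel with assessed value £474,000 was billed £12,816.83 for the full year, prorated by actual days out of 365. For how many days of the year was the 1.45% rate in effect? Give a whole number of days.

Let d = days at the first rate; then 365 − d days at the second rate.
£474,000 × [1.45%·d + 3.75%·(365−d)] / 365 = £12,816.83
Solving gives d = 166, so the new rate took effect on June 16, 2031.

166 days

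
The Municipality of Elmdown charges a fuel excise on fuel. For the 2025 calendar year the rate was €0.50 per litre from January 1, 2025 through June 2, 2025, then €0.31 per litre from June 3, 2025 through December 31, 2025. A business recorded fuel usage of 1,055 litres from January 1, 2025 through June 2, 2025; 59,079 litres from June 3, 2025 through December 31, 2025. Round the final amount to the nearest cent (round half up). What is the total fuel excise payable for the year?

€18,841.99

January 1 – June 2, 2025: 1,055 litres at €0.50/litre → €527.50
June 3 – December 31, 2025: 59,079 litres at €0.31/litre → €18,314.49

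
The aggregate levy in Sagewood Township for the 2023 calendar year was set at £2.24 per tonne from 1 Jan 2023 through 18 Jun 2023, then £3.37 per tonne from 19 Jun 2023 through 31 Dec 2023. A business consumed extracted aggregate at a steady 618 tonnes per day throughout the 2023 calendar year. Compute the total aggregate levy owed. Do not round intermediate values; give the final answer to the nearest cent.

£642,151.44

1 Jan – 18 Jun 2023: 169 days × 618 tonnes/day = 104,442 tonnes at £2.24/tonne → £233,950.08
19 Jun – 31 Dec 2023: 196 days × 618 tonnes/day = 121,128 tonnes at £3.37/tonne → £408,201.36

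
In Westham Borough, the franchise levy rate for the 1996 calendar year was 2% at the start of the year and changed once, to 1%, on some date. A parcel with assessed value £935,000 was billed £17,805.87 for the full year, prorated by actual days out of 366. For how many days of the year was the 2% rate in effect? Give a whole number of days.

331 days

Let d = days at the first rate; then 366 − d days at the second rate.
£935,000 × [2%·d + 1%·(366−d)] / 366 = £17,805.87
Solving gives d = 331, so the new rate took effect on 27 November 1996.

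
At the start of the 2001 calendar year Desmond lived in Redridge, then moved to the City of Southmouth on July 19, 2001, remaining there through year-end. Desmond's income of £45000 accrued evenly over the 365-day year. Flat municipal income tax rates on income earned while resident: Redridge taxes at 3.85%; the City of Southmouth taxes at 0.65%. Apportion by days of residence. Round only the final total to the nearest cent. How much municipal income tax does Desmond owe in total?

Redridge, January 1 – July 18, 2001: 199 days → £45000 × 3.85% × 199/365 = £944.5685
The City of Southmouth, July 19 – December 31, 2001: 166 days → £45000 × 0.65% × 166/365 = £133.0274
Total = £1077.5959

£1077.60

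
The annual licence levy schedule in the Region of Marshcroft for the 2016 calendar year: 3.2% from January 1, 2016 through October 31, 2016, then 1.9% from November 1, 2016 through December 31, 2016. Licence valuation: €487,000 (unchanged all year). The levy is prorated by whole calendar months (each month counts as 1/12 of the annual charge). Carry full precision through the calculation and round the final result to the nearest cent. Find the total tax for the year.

January 1 – October 31, 2016: 10 months at 3.2% → €487,000 × 3.2% × 10/12 = €12,986.6667
November 1 – December 31, 2016: 2 months at 1.9% → €487,000 × 1.9% × 2/12 = €1,542.1667
Total = €14,528.8333

€14,528.83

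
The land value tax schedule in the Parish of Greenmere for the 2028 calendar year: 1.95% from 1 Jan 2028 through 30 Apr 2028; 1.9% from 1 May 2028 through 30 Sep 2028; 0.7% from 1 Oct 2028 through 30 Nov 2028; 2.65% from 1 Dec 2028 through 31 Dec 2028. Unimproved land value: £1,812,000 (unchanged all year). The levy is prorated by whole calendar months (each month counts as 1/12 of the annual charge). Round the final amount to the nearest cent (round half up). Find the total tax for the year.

1 Jan – 30 Apr 2028: 4 months at 1.95% → £1,812,000 × 1.95% × 4/12 = £11,778.0000
1 May – 30 Sep 2028: 5 months at 1.9% → £1,812,000 × 1.9% × 5/12 = £14,345.0000
1 Oct – 30 Nov 2028: 2 months at 0.7% → £1,812,000 × 0.7% × 2/12 = £2,114.0000
1 Dec – 31 Dec 2028: 1 month at 2.65% → £1,812,000 × 2.65% × 1/12 = £4,001.5000
Total = £32,238.5000

£32,238.50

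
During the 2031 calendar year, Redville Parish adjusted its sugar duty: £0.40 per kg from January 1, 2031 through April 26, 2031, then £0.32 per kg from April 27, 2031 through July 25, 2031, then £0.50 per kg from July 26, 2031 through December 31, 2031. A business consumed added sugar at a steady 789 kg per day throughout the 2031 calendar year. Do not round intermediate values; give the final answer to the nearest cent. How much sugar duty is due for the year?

January 1 – April 26, 2031: 116 days × 789 kg/day = 91,524 kg at £0.40/kg → £36609.60
April 27 – July 25, 2031: 90 days × 789 kg/day = 71,010 kg at £0.32/kg → £22723.20
July 26 – December 31, 2031: 159 days × 789 kg/day = 125,451 kg at £0.50/kg → £62725.50

£122058.30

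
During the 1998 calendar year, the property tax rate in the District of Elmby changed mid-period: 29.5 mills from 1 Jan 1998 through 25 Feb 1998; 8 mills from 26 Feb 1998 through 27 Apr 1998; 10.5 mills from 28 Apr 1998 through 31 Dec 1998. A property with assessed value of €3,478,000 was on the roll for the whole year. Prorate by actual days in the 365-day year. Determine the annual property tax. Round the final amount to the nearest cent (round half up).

1 Jan – 25 Feb 1998: 56 days at 29.5 mills → €3,478,000 × 2.95% × 56/365 = €15,741.5233
26 Feb – 27 Apr 1998: 61 days at 8 mills → €3,478,000 × 0.8% × 61/365 = €4,650.0384
28 Apr – 31 Dec 1998: 248 days at 10.5 mills → €3,478,000 × 1.05% × 248/365 = €24,812.9096
Total = €45,204.4712

€45,204.47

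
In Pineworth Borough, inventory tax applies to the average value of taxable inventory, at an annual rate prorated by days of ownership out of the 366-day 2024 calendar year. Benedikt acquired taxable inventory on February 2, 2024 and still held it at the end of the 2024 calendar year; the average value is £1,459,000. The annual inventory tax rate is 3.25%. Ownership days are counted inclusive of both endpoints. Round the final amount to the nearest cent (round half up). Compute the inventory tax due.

Days held (February 2 – December 31, 2024): 334 out of 366
Tax = £1,459,000 × 3.25% × 334/366 = £43,271.7077

£43,271.71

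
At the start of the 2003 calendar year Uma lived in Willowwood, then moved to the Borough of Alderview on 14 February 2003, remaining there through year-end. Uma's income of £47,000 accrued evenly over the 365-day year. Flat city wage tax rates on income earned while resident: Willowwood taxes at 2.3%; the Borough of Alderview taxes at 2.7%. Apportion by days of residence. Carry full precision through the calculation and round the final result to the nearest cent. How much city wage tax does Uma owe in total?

Willowwood, 1 January – 13 February 2003: 44 days → £47,000 × 2.3% × 44/365 = £130.3123
The Borough of Alderview, 14 February – 31 December 2003: 321 days → £47,000 × 2.7% × 321/365 = £1,116.0247
Total = £1,246.3370

£1,246.34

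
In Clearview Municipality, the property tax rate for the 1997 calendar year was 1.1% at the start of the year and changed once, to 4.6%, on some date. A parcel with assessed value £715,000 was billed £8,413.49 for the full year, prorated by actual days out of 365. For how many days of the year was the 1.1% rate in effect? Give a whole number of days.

357 days

Let d = days at the first rate; then 365 − d days at the second rate.
£715,000 × [1.1%·d + 4.6%·(365−d)] / 365 = £8,413.49
Solving gives d = 357, so the new rate took effect on December 24, 1997.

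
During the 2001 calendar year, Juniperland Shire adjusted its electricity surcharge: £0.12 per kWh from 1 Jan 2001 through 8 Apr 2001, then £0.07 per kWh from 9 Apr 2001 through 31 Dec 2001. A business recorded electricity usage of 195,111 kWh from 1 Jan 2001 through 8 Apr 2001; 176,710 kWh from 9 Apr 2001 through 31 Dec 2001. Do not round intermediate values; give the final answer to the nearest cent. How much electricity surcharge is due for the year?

£35,783.02

1 Jan – 8 Apr 2001: 195,111 kWh at £0.12/kWh → £23,413.32
9 Apr – 31 Dec 2001: 176,710 kWh at £0.07/kWh → £12,369.70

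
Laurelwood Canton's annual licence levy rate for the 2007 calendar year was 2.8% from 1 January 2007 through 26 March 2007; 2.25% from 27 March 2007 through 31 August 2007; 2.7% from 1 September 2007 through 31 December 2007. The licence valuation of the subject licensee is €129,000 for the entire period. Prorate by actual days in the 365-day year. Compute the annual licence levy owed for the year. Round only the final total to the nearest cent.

1 January – 26 March 2007: 85 days at 2.8% → €129,000 × 2.8% × 85/365 = €841.1507
27 March – 31 August 2007: 158 days at 2.25% → €129,000 × 2.25% × 158/365 = €1,256.4247
1 September – 31 December 2007: 122 days at 2.7% → €129,000 × 2.7% × 122/365 = €1,164.1808
Total = €3,261.7562

€3,261.76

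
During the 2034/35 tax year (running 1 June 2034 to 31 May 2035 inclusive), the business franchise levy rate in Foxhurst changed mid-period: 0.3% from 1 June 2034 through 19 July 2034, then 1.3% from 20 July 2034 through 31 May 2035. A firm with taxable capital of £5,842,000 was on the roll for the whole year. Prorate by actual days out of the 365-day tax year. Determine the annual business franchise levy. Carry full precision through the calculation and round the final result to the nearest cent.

£68,103.32

1 June – 19 July 2034: 49 days at 0.3% → £5,842,000 × 0.3% × 49/365 = £2,352.8055
20 July 2034 – 31 May 2035: 316 days at 1.3% → £5,842,000 × 1.3% × 316/365 = £65,750.5096
Total = £68,103.3151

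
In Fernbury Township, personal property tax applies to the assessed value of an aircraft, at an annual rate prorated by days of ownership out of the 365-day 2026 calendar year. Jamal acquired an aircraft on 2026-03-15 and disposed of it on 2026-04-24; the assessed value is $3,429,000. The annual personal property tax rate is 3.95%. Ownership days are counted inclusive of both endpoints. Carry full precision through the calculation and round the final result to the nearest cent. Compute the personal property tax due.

$15,214.43

Days held (2026-03-15 to 2026-04-24): 41 out of 365
Tax = $3,429,000 × 3.95% × 41/365 = $15,214.4260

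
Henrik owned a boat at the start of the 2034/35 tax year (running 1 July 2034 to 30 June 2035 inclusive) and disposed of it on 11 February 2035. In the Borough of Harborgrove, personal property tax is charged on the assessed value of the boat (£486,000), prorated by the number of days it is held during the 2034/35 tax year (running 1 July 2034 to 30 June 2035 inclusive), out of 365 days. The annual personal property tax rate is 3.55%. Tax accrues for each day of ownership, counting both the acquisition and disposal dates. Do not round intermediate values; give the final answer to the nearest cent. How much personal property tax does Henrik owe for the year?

Days held (1 July 2034 – 11 February 2035): 226 out of 365
Tax = £486,000 × 3.55% × 226/365 = £10,682.6795

£10,682.68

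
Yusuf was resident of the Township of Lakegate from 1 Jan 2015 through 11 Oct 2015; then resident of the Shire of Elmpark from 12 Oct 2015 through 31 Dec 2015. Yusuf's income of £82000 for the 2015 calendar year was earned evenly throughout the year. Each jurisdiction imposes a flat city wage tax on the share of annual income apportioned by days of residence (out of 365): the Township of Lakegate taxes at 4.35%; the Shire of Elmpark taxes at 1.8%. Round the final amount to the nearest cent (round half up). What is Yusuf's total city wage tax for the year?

£3102.97

The Township of Lakegate, 1 Jan – 11 Oct 2015: 284 days → £82000 × 4.35% × 284/365 = £2775.4192
The Shire of Elmpark, 12 Oct – 31 Dec 2015: 81 days → £82000 × 1.8% × 81/365 = £327.5507
Total = £3102.9699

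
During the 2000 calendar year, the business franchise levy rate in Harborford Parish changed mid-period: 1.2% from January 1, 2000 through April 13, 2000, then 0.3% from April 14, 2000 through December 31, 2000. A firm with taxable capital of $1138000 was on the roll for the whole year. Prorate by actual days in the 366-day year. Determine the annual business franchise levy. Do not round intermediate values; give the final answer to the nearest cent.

$6324.30

January 1 – April 13, 2000: 104 days at 1.2% → $1138000 × 1.2% × 104/366 = $3880.3934
April 14 – December 31, 2000: 262 days at 0.3% → $1138000 × 0.3% × 262/366 = $2443.9016
Total = $6324.2951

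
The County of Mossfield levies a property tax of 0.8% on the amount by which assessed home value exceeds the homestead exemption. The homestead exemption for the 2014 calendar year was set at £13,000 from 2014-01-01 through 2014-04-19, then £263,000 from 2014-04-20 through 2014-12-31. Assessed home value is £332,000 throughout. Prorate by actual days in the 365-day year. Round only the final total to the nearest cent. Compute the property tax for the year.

2014-01-01 to 2014-04-19: 109 days, exemption £13,000 → (£332,000 − £13,000) × 0.8% × 109/365 = £762.1041
2014-04-20 to 2014-12-31: 256 days, exemption £263,000 → (£332,000 − £263,000) × 0.8% × 256/365 = £387.1562
Total = £1,149.2603

£1,149.26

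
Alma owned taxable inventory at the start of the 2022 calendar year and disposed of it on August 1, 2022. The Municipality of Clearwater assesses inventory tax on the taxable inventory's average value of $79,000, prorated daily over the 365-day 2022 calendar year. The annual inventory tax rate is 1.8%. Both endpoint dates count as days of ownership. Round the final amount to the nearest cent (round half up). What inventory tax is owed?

$829.82

Days held (January 1 – August 1, 2022): 213 out of 365
Tax = $79,000 × 1.8% × 213/365 = $829.8247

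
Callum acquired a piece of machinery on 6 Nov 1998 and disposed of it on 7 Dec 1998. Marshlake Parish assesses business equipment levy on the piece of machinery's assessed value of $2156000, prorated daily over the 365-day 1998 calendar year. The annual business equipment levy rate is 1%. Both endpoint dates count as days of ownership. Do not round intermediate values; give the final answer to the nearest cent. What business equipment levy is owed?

$1890.19

Days held (6 Nov – 7 Dec 1998): 32 out of 365
Tax = $2156000 × 1% × 32/365 = $1890.1918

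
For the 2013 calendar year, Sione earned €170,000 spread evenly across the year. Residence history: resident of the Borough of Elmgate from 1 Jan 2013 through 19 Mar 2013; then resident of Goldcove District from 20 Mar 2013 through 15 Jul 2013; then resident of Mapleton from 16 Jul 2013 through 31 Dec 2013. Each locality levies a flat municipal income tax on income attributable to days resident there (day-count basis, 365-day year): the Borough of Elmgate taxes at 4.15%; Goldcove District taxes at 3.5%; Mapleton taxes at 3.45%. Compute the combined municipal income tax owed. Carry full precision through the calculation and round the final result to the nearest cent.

€6,146.78

The Borough of Elmgate, 1 Jan – 19 Mar 2013: 78 days → €170,000 × 4.15% × 78/365 = €1,507.6438
Goldcove District, 20 Mar – 15 Jul 2013: 118 days → €170,000 × 3.5% × 118/365 = €1,923.5616
Mapleton, 16 Jul – 31 Dec 2013: 169 days → €170,000 × 3.45% × 169/365 = €2,715.5753
Total = €6,146.7808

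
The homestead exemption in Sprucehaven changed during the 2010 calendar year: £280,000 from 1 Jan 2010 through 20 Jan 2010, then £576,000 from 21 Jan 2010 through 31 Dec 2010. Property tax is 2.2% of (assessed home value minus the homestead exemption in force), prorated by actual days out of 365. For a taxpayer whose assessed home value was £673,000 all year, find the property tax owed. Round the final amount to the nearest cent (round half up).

£2,490.82

1 Jan – 20 Jan 2010: 20 days, exemption £280,000 → (£673,000 − £280,000) × 2.2% × 20/365 = £473.7534
21 Jan – 31 Dec 2010: 345 days, exemption £576,000 → (£673,000 − £576,000) × 2.2% × 345/365 = £2,017.0685
Total = £2,490.8219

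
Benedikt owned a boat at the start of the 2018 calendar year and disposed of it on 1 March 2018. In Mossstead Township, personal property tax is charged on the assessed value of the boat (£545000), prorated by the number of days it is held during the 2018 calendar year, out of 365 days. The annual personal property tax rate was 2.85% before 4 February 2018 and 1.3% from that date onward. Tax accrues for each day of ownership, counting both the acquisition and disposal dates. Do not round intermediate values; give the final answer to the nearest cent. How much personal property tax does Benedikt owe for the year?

£1951.55

1 January – 3 February 2018: 34 days at 2.85% → £545000 × 2.85% × 34/365 = £1446.8630
4 February – 1 March 2018: 26 days at 1.3% → £545000 × 1.3% × 26/365 = £504.6849
Total = £1951.5479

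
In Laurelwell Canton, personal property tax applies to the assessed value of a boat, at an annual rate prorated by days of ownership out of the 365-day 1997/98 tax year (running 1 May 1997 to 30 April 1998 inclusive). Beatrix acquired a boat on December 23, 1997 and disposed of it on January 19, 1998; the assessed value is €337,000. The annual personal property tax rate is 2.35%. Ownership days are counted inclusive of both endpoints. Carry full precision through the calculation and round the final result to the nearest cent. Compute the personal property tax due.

€607.52

Days held (December 23, 1997 – January 19, 1998): 28 out of 365
Tax = €337,000 × 2.35% × 28/365 = €607.5233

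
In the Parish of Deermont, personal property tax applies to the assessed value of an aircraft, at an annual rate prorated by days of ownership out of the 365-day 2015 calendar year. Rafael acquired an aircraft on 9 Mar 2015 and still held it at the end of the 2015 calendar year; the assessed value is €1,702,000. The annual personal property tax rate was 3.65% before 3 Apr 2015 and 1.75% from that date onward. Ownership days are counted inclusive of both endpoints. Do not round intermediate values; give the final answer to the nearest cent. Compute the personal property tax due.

€26,532.55

9 Mar – 2 Apr 2015: 25 days at 3.65% → €1,702,000 × 3.65% × 25/365 = €4,255.0000
3 Apr – 31 Dec 2015: 273 days at 1.75% → €1,702,000 × 1.75% × 273/365 = €22,277.5479
Total = €26,532.5479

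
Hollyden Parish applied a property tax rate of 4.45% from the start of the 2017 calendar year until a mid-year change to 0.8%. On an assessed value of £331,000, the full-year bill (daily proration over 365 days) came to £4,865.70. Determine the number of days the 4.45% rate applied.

Let d = days at the first rate; then 365 − d days at the second rate.
£331,000 × [4.45%·d + 0.8%·(365−d)] / 365 = £4,865.70
Solving gives d = 67, so the new rate took effect on 9 Mar 2017.

67 days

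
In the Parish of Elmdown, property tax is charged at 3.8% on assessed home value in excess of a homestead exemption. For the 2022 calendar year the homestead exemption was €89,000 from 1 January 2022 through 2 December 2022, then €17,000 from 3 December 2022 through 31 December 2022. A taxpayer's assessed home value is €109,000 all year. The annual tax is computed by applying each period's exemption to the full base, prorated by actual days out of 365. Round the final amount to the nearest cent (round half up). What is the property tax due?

1 January – 2 December 2022: 336 days, exemption €89,000 → (€109,000 − €89,000) × 3.8% × 336/365 = €699.6164
3 December – 31 December 2022: 29 days, exemption €17,000 → (€109,000 − €17,000) × 3.8% × 29/365 = €277.7644
Total = €977.3808

€977.38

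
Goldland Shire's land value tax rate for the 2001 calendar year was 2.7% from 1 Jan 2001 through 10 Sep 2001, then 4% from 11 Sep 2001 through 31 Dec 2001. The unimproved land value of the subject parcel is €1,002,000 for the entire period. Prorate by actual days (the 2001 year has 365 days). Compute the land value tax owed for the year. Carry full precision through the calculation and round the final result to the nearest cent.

1 Jan – 10 Sep 2001: 253 days at 2.7% → €1,002,000 × 2.7% × 253/365 = €18,752.4986
11 Sep – 31 Dec 2001: 112 days at 4% → €1,002,000 × 4% × 112/365 = €12,298.5205
Total = €31,051.0192

€31,051.02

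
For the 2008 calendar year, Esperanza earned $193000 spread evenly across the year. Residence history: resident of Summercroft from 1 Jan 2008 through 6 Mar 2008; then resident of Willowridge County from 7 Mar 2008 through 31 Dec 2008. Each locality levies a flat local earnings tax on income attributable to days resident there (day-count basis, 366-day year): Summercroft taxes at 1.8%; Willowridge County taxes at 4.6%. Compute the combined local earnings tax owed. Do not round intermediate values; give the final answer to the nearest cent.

$7903.51

Summercroft, 1 Jan – 6 Mar 2008: 66 days → $193000 × 1.8% × 66/366 = $626.4590
Willowridge County, 7 Mar – 31 Dec 2008: 300 days → $193000 × 4.6% × 300/366 = $7277.0492
Total = $7903.5082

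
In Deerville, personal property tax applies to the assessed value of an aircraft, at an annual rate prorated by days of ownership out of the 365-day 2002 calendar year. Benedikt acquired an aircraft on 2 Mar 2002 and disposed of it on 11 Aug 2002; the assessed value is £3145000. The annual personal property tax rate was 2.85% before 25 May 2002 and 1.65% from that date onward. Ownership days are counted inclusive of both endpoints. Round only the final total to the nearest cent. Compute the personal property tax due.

£31859.28

2 Mar – 24 May 2002: 84 days at 2.85% → £3145000 × 2.85% × 84/365 = £20627.7534
25 May – 11 Aug 2002: 79 days at 1.65% → £3145000 × 1.65% × 79/365 = £11231.5274
Total = £31859.2808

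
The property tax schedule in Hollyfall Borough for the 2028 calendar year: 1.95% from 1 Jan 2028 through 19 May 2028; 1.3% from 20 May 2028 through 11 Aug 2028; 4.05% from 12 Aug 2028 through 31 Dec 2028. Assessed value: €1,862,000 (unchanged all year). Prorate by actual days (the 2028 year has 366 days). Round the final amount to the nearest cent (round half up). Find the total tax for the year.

€48,701.98

1 Jan – 19 May 2028: 140 days at 1.95% → €1,862,000 × 1.95% × 140/366 = €13,888.6885
20 May – 11 Aug 2028: 84 days at 1.3% → €1,862,000 × 1.3% × 84/366 = €5,555.4754
12 Aug – 31 Dec 2028: 142 days at 4.05% → €1,862,000 × 4.05% × 142/366 = €29,257.8197
Total = €48,701.9836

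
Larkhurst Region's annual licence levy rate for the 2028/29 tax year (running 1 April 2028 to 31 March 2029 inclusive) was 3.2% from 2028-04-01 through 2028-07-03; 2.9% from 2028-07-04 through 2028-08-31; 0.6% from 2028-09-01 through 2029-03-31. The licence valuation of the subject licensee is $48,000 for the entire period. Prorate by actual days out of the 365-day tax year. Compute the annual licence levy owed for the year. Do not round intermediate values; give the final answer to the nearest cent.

$787.86

2028-04-01 to 2028-07-03: 94 days at 3.2% → $48,000 × 3.2% × 94/365 = $395.5726
2028-07-04 to 2028-08-31: 59 days at 2.9% → $48,000 × 2.9% × 59/365 = $225.0082
2028-09-01 to 2029-03-31: 212 days at 0.6% → $48,000 × 0.6% × 212/365 = $167.2767
Total = $787.8575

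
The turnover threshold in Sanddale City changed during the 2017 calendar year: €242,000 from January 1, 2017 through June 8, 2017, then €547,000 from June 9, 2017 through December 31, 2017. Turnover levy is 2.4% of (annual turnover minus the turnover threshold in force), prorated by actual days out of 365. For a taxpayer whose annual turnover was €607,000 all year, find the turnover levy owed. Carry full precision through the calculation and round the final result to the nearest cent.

€4,628.71

January 1 – June 8, 2017: 159 days, exemption €242,000 → (€607,000 − €242,000) × 2.4% × 159/365 = €3,816.0000
June 9 – December 31, 2017: 206 days, exemption €547,000 → (€607,000 − €547,000) × 2.4% × 206/365 = €812.7123
Total = €4,628.7123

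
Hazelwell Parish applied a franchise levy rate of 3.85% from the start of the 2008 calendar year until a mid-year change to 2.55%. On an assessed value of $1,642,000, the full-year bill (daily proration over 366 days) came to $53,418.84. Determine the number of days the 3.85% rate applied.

198 days

Let d = days at the first rate; then 366 − d days at the second rate.
$1,642,000 × [3.85%·d + 2.55%·(366−d)] / 366 = $53,418.84
Solving gives d = 198, so the new rate took effect on 17 Jul 2008.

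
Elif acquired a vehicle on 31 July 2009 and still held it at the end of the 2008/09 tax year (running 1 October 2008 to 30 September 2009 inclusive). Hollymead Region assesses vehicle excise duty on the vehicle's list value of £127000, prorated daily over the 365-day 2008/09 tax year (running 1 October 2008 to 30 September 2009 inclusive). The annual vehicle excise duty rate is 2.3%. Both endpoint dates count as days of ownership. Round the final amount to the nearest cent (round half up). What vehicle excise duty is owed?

Days held (31 July – 30 September 2009): 62 out of 365
Tax = £127000 × 2.3% × 62/365 = £496.1699

£496.17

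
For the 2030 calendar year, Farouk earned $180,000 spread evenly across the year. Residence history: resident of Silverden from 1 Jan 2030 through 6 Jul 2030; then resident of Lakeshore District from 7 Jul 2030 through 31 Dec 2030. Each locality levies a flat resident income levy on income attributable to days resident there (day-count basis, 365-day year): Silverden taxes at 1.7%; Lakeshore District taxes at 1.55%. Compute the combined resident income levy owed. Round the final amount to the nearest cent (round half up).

Silverden, 1 Jan – 6 Jul 2030: 187 days → $180,000 × 1.7% × 187/365 = $1,567.7260
Lakeshore District, 7 Jul – 31 Dec 2030: 178 days → $180,000 × 1.55% × 178/365 = $1,360.6027
Total = $2,928.3288

$2,928.33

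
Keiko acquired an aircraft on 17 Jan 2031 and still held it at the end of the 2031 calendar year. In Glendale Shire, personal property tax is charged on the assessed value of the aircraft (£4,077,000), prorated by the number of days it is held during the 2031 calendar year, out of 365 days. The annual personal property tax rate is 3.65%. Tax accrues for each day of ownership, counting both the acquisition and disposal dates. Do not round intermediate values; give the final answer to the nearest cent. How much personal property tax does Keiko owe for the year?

Days held (17 Jan – 31 Dec 2031): 349 out of 365
Tax = £4,077,000 × 3.65% × 349/365 = £142,287.3000

£142,287.30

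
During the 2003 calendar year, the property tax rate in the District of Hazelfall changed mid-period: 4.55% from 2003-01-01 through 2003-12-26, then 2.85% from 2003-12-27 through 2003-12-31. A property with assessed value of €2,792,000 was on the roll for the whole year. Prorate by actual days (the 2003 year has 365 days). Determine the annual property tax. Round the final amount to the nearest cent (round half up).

2003-01-01 to 2003-12-26: 360 days at 4.55% → €2,792,000 × 4.55% × 360/365 = €125,295.7808
2003-12-27 to 2003-12-31: 5 days at 2.85% → €2,792,000 × 2.85% × 5/365 = €1,090.0274
Total = €126,385.8082

€126,385.81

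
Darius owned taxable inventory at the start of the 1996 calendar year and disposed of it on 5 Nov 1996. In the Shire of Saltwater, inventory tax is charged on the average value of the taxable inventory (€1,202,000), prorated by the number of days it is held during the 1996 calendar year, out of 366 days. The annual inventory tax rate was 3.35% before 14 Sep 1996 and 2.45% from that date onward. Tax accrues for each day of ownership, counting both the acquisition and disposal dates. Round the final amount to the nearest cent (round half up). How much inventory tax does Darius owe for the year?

€32,539.39

1 Jan – 13 Sep 1996: 257 days at 3.35% → €1,202,000 × 3.35% × 257/366 = €28,274.9153
14 Sep – 5 Nov 1996: 53 days at 2.45% → €1,202,000 × 2.45% × 53/366 = €4,264.4727
Total = €32,539.3880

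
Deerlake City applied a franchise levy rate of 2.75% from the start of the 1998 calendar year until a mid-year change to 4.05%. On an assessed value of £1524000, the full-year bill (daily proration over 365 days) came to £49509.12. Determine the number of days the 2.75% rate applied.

Let d = days at the first rate; then 365 − d days at the second rate.
£1524000 × [2.75%·d + 4.05%·(365−d)] / 365 = £49509.12
Solving gives d = 225, so the new rate took effect on 14 Aug 1998.

225 days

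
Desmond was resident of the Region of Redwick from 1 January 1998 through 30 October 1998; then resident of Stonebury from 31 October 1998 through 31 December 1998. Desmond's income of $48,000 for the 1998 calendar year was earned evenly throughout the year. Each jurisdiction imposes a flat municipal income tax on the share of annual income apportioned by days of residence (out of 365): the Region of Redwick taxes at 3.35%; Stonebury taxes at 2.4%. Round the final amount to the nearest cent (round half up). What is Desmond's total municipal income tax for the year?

$1,530.54

The Region of Redwick, 1 January – 30 October 1998: 303 days → $48,000 × 3.35% × 303/365 = $1,334.8603
Stonebury, 31 October – 31 December 1998: 62 days → $48,000 × 2.4% × 62/365 = $195.6822
Total = $1,530.5425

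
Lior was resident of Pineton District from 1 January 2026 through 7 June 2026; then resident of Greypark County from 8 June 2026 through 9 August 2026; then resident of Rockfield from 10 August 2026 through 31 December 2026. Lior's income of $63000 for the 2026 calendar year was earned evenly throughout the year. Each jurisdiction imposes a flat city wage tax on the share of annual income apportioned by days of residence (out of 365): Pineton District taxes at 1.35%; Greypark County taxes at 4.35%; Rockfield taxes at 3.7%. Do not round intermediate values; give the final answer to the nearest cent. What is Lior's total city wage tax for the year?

$1760.81

Pineton District, 1 January – 7 June 2026: 158 days → $63000 × 1.35% × 158/365 = $368.1616
Greypark County, 8 June – 9 August 2026: 63 days → $63000 × 4.35% × 63/365 = $473.0178
Rockfield, 10 August – 31 December 2026: 144 days → $63000 × 3.7% × 144/365 = $919.6274
Total = $1760.8068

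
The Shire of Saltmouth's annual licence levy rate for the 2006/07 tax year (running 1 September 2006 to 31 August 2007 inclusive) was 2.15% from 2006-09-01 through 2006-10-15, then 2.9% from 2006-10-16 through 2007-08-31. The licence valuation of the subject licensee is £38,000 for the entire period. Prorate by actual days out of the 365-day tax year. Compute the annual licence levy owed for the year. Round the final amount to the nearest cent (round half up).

£1,066.86

2006-09-01 to 2006-10-15: 45 days at 2.15% → £38,000 × 2.15% × 45/365 = £100.7260
2006-10-16 to 2007-08-31: 320 days at 2.9% → £38,000 × 2.9% × 320/365 = £966.1370
Total = £1,066.8630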